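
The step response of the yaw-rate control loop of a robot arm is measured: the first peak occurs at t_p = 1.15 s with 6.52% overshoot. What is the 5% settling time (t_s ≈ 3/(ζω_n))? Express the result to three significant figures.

t_s ≈ 1.26 s

From the overshoot, ζ = −ln(OS)/√(π²+ln²(OS)) = 0.656.
t_p = π/ω_d ⇒ ω_d = 2.73 rad/s; then ω_n = ω_d/√(1−ζ²) = 3.62 rad/s.
t_s ≈ 3/(ζω_n) = 3/(0.656·3.62) = 1.26 s.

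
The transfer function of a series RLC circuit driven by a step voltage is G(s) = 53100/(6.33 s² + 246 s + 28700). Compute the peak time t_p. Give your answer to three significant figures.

Dividing through by 6.33: denominator becomes s² + 38.86 s + 4534.
So ω_n = √4534 = 67.3 rad/s and ζ = 38.86/(2·67.3) = 0.289.
ω_d = ω_n√(1−ζ²) = 64.5 rad/s. t_p = π/ω_d = 0.0487 s.

t_p ≈ 0.0487 s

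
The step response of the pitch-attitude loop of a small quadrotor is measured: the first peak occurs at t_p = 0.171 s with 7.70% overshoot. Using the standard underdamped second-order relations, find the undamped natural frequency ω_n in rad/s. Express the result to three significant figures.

The overshoot fixes ζ = −ln(OS)/√(π²+ln²(OS)) = 0.632.
t_p = π/ω_d ⇒ ω_d = 18.4 rad/s; then ω_n = ω_d/√(1−ζ²) = 23.7 rad/s.

ω_n ≈ 23.7 rad/s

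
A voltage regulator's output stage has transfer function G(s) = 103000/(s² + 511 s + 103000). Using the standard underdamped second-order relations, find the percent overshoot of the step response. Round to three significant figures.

%OS ≈ 1.60%

Matching coefficients with s² + 2ζω_n s + ω_n² gives ω_n² = 103000 ⇒ ω_n = 321 rad/s, and ζ = 511/(2ω_n) = 0.796.
%OS = 100·exp(−πζ/√(1−ζ²)) = 1.60%.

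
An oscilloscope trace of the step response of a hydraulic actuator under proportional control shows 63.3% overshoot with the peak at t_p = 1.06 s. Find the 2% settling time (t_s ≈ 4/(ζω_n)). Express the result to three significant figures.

The overshoot fixes ζ = −ln(OS)/√(π²+ln²(OS)) = 0.144.
t_p = π/ω_d ⇒ ω_d = 2.96 rad/s; then ω_n = ω_d/√(1−ζ²) = 2.99 rad/s.
t_s ≈ 4/(ζω_n) = 4/(0.144·2.99) = 9.27 s.

t_s ≈ 9.27 s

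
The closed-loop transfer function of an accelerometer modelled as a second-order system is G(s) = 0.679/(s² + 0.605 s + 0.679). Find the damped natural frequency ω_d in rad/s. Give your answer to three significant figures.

ω_n = √0.679 = 0.824 rad/s; ζ = 0.605/(2·0.824) = 0.367.
ω_d = ω_n√(1−ζ²) = 0.766 rad/s.

ω_d ≈ 0.766 rad/s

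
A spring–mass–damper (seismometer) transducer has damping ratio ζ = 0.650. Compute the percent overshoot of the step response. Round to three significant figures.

For an underdamped second-order system, %OS = 100·exp(−πζ/√(1−ζ²)).
πζ/√(1−ζ²) = π·0.650/√(1−0.423) = 2.687, so %OS = 100·e^(−2.687) = 6.81%.

%OS ≈ 6.81%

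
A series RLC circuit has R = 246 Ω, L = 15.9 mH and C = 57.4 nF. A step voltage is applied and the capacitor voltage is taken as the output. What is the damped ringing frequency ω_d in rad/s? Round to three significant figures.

For a series RLC circuit (capacitor voltage as output), ω_n = 1/√(LC) = 1/√(15.9 mH · 57.4 nF) = 33100 rad/s.
ζ = (R/2)·√(C/L) = (246/2)·√(57.4 nF/15.9 mH) = 0.234.
ω_d = 33100·√(1 − 0.234²) = 32200 rad/s.

ω_d ≈ 32200 rad/s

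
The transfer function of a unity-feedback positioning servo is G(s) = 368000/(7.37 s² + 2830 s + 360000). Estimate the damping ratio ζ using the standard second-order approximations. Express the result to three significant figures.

ζ ≈ 0.869

Dividing through by 7.37: denominator becomes s² + 384.0 s + 48850.
So ω_n = √48850 = 221 rad/s and ζ = 384.0/(2·221) = 0.869.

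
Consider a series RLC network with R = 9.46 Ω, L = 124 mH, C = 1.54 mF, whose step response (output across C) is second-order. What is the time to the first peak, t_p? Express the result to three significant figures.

t_p ≈ 0.0511 s

For a series RLC circuit (capacitor voltage as output), ω_n = 1/√(LC) = 1/√(124 mH · 1.54 mF) = 72.4 rad/s.
ζ = (R/2)·√(C/L) = (9.46/2)·√(1.54 mF/124 mH) = 0.527.
ω_d = 72.4·√(1 − 0.527²) = 61.5 rad/s. t_p = π/ω_d = 0.0511 s.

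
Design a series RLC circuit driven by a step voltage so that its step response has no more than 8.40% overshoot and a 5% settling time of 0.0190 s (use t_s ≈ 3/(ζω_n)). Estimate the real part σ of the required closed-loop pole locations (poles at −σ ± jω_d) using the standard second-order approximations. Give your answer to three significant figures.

σ ≈ 158

The settling-time spec alone fixes σ = ζω_n = 3/t_s = 3/0.0190 = 158.
(Overshoot then fixes ζ = 0.619 and hence ω_d = σ·√(1−ζ²)/ζ = 200 rad/s.)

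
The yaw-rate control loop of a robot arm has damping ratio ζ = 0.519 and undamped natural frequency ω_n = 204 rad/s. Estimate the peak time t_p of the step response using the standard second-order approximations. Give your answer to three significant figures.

t_p ≈ 0.0180 s

The damped frequency is ω_d = ω_n√(1−ζ²) = 204·√(1−0.269) = 174 rad/s.
Peak time t_p = π/ω_d = π/174 = 0.0180 s.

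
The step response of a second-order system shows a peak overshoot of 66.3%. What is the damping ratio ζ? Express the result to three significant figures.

ζ = −ln(OS)/√(π² + (ln OS)²). With OS = 0.663, ln OS = −0.4110 and ζ = 0.4110/3.168 = 0.130.

ζ ≈ 0.130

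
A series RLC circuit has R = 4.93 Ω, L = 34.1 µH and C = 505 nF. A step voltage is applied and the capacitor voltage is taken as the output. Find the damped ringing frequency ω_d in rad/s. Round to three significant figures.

ω_d ≈ 230000 rad/s

For a series RLC circuit (capacitor voltage as output), ω_n = 1/√(LC) = 1/√(34.1 µH · 505 nF) = 241000 rad/s.
ζ = (R/2)·√(C/L) = (4.93/2)·√(505 nF/34.1 µH) = 0.300.
The damped frequency ω_d = ω_n√(1−ζ²) = 230000 rad/s.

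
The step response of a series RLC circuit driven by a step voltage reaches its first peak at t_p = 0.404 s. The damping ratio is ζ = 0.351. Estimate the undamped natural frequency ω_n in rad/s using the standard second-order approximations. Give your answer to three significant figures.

ω_n ≈ 8.30 rad/s

Peak time t_p = π/ω_d, so ω_d = π/t_p = π/0.404 = 7.78 rad/s.
ω_n = ω_d/√(1−ζ²) = 7.78/√0.877 = 8.30 rad/s.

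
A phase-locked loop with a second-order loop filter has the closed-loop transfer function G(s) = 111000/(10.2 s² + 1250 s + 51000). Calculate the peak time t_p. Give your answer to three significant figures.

t_p ≈ 0.0890 s

Dividing through by 10.2: denominator becomes s² + 122.5 s + 5000.
So ω_n = √5000 = 70.7 rad/s and ζ = 122.5/(2·70.7) = 0.867.
The damped frequency ω_d = ω_n√(1−ζ²) = 35.3 rad/s. t_p = π/ω_d = 0.0890 s.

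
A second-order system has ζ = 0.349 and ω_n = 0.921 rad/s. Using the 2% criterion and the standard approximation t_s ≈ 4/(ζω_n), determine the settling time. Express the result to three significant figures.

t_s ≈ 4/(ζω_n) = 4/(0.349 × 0.921) = 12.4 s.

t_s ≈ 12.4 s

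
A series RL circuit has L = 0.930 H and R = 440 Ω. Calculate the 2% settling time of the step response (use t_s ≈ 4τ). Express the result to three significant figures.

t_s ≈ 0.00845 s

τ = L/R = 0.930/440 = 0.00211 s.
t_s ≈ 4τ = 0.00845 s.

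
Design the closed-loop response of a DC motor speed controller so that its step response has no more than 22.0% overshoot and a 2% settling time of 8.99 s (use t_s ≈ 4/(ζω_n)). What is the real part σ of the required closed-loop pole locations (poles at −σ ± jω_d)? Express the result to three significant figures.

σ ≈ 0.445

The settling-time spec alone fixes σ = ζω_n = 4/t_s = 4/8.99 = 0.445.
(Overshoot then fixes ζ = 0.434 and hence ω_d = σ·√(1−ζ²)/ζ = 0.923 rad/s.)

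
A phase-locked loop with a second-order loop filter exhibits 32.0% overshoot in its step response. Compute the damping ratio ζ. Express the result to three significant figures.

Inverting the overshoot relation: ζ = |ln 0.320|/√(π² + ln²0.320) = 0.341.

ζ ≈ 0.341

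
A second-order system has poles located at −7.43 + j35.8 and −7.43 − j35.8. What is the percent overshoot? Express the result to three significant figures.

The poles are at −σ ± jω_d with σ = 7.43 and ω_d = 35.8, so ω_n = √(σ²+ω_d²) = 36.6 rad/s and ζ = σ/ω_n = 0.203.
Overshoot: exp(−π·0.203/√(1−0.203²)) = 0.521, i.e. 52.1%.

%OS ≈ 52.1%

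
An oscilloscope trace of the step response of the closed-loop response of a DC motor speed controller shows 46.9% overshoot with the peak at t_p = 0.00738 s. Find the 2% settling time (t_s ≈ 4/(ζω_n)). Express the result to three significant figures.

ζ from %OS: ζ = |ln 0.469|/√(π²+ln²0.469) = 0.234.
t_p = π/ω_d ⇒ ω_d = 426 rad/s; then ω_n = ω_d/√(1−ζ²) = 438 rad/s.
t_s ≈ 4/(ζω_n) = 4/(0.234·438) = 0.0390 s.

t_s ≈ 0.0390 s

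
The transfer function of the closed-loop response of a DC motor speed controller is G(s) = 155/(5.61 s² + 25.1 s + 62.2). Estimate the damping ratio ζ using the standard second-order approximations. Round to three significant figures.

ζ ≈ 0.672

Dividing through by 5.61: denominator becomes s² + 4.474 s + 11.09.
So ω_n = √11.09 = 3.33 rad/s and ζ = 4.474/(2·3.33) = 0.672.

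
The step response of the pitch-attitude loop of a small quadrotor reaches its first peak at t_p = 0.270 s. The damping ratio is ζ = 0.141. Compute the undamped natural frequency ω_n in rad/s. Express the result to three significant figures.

Peak time t_p = π/ω_d, so ω_d = π/t_p = π/0.270 = 11.6 rad/s.
ω_n = ω_d/√(1−ζ²) = 11.6/√0.980 = 11.8 rad/s.

ω_n ≈ 11.8 rad/s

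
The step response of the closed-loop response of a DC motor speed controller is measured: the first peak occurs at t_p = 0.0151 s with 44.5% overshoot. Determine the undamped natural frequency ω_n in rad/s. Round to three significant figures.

From the overshoot, ζ = −ln(OS)/√(π²+ln²(OS)) = 0.250.
t_p = π/ω_d ⇒ ω_d = 208 rad/s; then ω_n = ω_d/√(1−ζ²) = 215 rad/s.

ω_n ≈ 215 rad/s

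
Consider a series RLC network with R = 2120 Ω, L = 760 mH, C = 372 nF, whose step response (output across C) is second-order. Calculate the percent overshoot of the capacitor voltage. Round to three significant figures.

%OS ≈ 3.10%

For a series RLC circuit (capacitor voltage as output), ω_n = 1/√(LC) = 1/√(760 mH · 372 nF) = 1880 rad/s.
ζ = (R/2)·√(C/L) = (2120/2)·√(372 nF/760 mH) = 0.742.
Overshoot: exp(−π·0.742/√(1−0.742²)) = 0.0310, i.e. 3.10%.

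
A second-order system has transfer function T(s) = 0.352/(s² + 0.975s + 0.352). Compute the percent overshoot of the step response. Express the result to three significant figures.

Matching coefficients with s² + 2ζω_n s + ω_n² gives ω_n² = 0.352 ⇒ ω_n = 0.593 rad/s, and ζ = 0.975/(2ω_n) = 0.822.
%OS = 100 e^{−πζ/√(1−ζ²)} with ζ = 0.822 gives 1.08%.

%OS ≈ 1.08%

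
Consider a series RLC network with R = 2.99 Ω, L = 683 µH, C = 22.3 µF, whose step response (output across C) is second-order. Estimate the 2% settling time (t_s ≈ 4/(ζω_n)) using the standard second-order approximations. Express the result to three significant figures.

For a series RLC circuit (capacitor voltage as output), ω_n = 1/√(LC) = 1/√(683 µH · 22.3 µF) = 8100 rad/s.
ζ = (R/2)·√(C/L) = (2.99/2)·√(22.3 µF/683 µH) = 0.270.
t_s ≈ 4/(ζω_n) = 0.00183 s.

t_s ≈ 0.00183 s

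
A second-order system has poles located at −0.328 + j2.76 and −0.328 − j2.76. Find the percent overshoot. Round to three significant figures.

The poles are at −σ ± jω_d with σ = 0.328 and ω_d = 2.76, so ω_n = √(σ²+ω_d²) = 2.78 rad/s and ζ = σ/ω_n = 0.118.
Overshoot: exp(−π·0.118/√(1−0.118²)) = 0.688, i.e. 68.8%.

%OS ≈ 68.8%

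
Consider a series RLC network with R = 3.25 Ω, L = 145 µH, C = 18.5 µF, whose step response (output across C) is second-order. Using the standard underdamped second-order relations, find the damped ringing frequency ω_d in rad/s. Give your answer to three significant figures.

ω_d ≈ 15700 rad/s

For a series RLC circuit (capacitor voltage as output), ω_n = 1/√(LC) = 1/√(145 µH · 18.5 µF) = 19300 rad/s.
ζ = (R/2)·√(C/L) = (3.25/2)·√(18.5 µF/145 µH) = 0.580.
ω_d = 19300·√(1 − 0.580²) = 15700 rad/s.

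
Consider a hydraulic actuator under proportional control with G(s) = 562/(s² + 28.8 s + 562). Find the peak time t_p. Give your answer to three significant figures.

t_p ≈ 0.167 s

Comparing the denominator to s² + 2ζω_n s + ω_n²: ω_n = √562 = 23.7 rad/s, and 2ζω_n = 28.8 so ζ = 28.8/(2·23.7) = 0.607.
ω_d = ω_n√(1−ζ²) = 18.8 rad/s. Then t_p = π/ω_d = 0.167 s.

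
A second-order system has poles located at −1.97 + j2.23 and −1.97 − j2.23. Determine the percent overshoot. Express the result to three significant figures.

With σ = 1.97, ω_d = 2.23: ω_n = √(σ²+ω_d²) = 2.98 rad/s, ζ = σ/ω_n = 0.662.
%OS = 100 e^{−πζ/√(1−ζ²)} with ζ = 0.662 gives 6.23%.

%OS ≈ 6.23%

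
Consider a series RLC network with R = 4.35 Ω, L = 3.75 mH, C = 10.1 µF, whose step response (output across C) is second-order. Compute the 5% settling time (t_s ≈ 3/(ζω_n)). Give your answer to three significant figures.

For a series RLC circuit (capacitor voltage as output), ω_n = 1/√(LC) = 1/√(3.75 mH · 10.1 µF) = 5140 rad/s.
ζ = (R/2)·√(C/L) = (4.35/2)·√(10.1 µF/3.75 mH) = 0.113.
t_s ≈ 3/(ζω_n) = 0.00517 s.

t_s ≈ 0.00517 s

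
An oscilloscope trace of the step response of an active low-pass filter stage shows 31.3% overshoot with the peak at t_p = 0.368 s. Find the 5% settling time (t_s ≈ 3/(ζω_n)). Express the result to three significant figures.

t_s ≈ 0.950 s

From the overshoot, ζ = −ln(OS)/√(π²+ln²(OS)) = 0.347.
t_p = π/ω_d ⇒ ω_d = 8.54 rad/s; then ω_n = ω_d/√(1−ζ²) = 9.10 rad/s.
t_s ≈ 3/(ζω_n) = 3/(0.347·9.10) = 0.950 s.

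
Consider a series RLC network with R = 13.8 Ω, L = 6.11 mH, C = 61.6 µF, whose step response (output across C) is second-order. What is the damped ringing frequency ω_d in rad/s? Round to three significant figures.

For a series RLC circuit (capacitor voltage as output), ω_n = 1/√(LC) = 1/√(6.11 mH · 61.6 µF) = 1630 rad/s.
ζ = (R/2)·√(C/L) = (13.8/2)·√(61.6 µF/6.11 mH) = 0.693.
ω_d = ω_n√(1−ζ²) = 1180 rad/s.

ω_d ≈ 1180 rad/s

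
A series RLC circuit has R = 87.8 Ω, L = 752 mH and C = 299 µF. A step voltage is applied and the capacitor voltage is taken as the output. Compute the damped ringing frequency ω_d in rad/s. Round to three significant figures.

For a series RLC circuit (capacitor voltage as output), ω_n = 1/√(LC) = 1/√(752 mH · 299 µF) = 66.7 rad/s.
ζ = (R/2)·√(C/L) = (87.8/2)·√(299 µF/752 mH) = 0.875.
ω_d = 66.7·√(1 − 0.875²) = 32.2 rad/s.

ω_d ≈ 32.2 rad/s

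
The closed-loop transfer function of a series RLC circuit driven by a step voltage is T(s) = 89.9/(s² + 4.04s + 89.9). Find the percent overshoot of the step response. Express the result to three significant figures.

%OS ≈ 50.4%

ω_n = √89.9 = 9.48 rad/s; ζ = 4.04/(2·9.48) = 0.213.
%OS = 100 e^{−πζ/√(1−ζ²)} with ζ = 0.213 gives 50.4%.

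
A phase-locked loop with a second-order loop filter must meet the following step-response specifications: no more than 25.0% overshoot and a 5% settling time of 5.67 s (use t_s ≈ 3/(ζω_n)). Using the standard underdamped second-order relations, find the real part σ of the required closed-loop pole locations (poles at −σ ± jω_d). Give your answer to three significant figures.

σ ≈ 0.529

The settling-time spec alone fixes σ = ζω_n = 3/t_s = 3/5.67 = 0.529.
(Overshoot then fixes ζ = 0.404 and hence ω_d = σ·√(1−ζ²)/ζ = 1.20 rad/s.)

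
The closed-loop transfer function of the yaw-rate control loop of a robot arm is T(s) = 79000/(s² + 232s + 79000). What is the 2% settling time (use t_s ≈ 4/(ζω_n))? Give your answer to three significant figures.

t_s ≈ 0.0345 s

Comparing the denominator to s² + 2ζω_n s + ω_n²: ω_n = √79000 = 281 rad/s, and 2ζω_n = 232 so ζ = 232/(2·281) = 0.413.
t_s ≈ 4/(ζω_n) = 4/(0.413·281) = 0.0345 s.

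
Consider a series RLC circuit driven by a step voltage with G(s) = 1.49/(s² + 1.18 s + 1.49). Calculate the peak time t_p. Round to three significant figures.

t_p ≈ 2.94 s

Comparing the denominator to s² + 2ζω_n s + ω_n²: ω_n = √1.49 = 1.22 rad/s, and 2ζω_n = 1.18 so ζ = 1.18/(2·1.22) = 0.483.
ω_d = 1.22·√(1 − 0.483²) = 1.07 rad/s. Then t_p = π/ω_d = 2.94 s.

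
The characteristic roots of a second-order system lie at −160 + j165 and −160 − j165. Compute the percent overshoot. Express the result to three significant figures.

The poles are at −σ ± jω_d with σ = 160 and ω_d = 165, so ω_n = √(σ²+ω_d²) = 230 rad/s and ζ = σ/ω_n = 0.696.
%OS = 100·exp(−πζ/√(1−ζ²)) = 4.75%.

%OS ≈ 4.75%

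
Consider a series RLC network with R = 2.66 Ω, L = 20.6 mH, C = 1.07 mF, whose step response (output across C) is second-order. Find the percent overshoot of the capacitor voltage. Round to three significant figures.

%OS ≈ 36.8%

For a series RLC circuit (capacitor voltage as output), ω_n = 1/√(LC) = 1/√(20.6 mH · 1.07 mF) = 213 rad/s.
ζ = (R/2)·√(C/L) = (2.66/2)·√(1.07 mF/20.6 mH) = 0.303.
%OS = 100·exp(−πζ/√(1−ζ²)) = 36.8%.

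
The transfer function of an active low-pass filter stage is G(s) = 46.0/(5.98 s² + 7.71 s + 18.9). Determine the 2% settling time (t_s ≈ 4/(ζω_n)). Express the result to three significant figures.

Dividing through by 5.98: denominator becomes s² + 1.289 s + 3.161.
So ω_n = √3.161 = 1.78 rad/s and ζ = 1.289/(2·1.78) = 0.363.
t_s ≈ 4/(ζω_n) = 6.20 s.

t_s ≈ 6.20 s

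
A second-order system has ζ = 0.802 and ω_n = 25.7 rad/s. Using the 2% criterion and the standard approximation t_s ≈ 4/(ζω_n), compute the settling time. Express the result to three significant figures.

t_s ≈ 4/(ζω_n) = 4/(0.802 × 25.7) = 0.194 s.

t_s ≈ 0.194 s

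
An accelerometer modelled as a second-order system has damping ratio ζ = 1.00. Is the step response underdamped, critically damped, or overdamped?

critically damped

Since ζ = 1, the system is critically damped.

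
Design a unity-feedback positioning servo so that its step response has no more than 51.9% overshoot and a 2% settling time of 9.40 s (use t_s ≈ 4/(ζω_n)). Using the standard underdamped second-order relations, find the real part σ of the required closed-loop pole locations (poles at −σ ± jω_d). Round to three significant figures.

The settling-time spec alone fixes σ = ζω_n = 4/t_s = 4/9.40 = 0.426.
(Overshoot then fixes ζ = 0.204 and hence ω_d = σ·√(1−ζ²)/ζ = 2.04 rad/s.)

σ ≈ 0.426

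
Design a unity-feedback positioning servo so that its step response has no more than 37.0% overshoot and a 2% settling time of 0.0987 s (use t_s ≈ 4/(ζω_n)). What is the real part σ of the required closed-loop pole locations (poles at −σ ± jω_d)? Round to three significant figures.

σ ≈ 40.5

The settling-time spec alone fixes σ = ζω_n = 4/t_s = 4/0.0987 = 40.5.
(Overshoot then fixes ζ = 0.302 and hence ω_d = σ·√(1−ζ²)/ζ = 128 rad/s.)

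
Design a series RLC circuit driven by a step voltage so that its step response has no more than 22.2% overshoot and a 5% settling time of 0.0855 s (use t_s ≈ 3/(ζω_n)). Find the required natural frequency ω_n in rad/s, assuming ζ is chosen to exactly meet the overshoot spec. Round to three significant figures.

ω_n ≈ 81.2 rad/s

From %OS = 100·exp(−πζ/√(1−ζ²)), invert to get ζ = −ln(OS)/√(π² + ln²(OS)) with OS = 0.222.
−ln 0.222 = 1.505, so ζ = 1.505/√(π² + 2.265) = 0.432.
From t_s ≈ 3/(ζω_n): ω_n = 3/(ζ·t_s) = 3/(0.432·0.0855) = 81.2 rad/s.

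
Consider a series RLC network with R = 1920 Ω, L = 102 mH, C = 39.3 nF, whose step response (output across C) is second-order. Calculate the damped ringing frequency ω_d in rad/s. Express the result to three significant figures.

For a series RLC circuit (capacitor voltage as output), ω_n = 1/√(LC) = 1/√(102 mH · 39.3 nF) = 15800 rad/s.
ζ = (R/2)·√(C/L) = (1920/2)·√(39.3 nF/102 mH) = 0.596.
ω_d = ω_n√(1−ζ²) = 12700 rad/s.

ω_d ≈ 12700 rad/s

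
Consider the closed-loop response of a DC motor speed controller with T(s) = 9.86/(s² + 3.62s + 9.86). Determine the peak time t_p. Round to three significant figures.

ω_n = √9.86 = 3.14 rad/s; ζ = 3.62/(2·3.14) = 0.576.
ω_d = ω_n√(1−ζ²) = 2.57 rad/s. Then t_p = π/ω_d = 1.22 s.

t_p ≈ 1.22 s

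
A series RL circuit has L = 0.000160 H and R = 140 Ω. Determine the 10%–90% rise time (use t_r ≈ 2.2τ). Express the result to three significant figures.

t_r ≈ 0.00000251 s

τ = L/R = 0.000160/140 = 0.00000114 s.
t_r ≈ 2.2τ = 0.00000251 s.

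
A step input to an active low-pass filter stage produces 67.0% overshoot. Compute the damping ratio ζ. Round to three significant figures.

ζ = −ln(OS)/√(π² + (ln OS)²). With OS = 0.670, ln OS = −0.4005 and ζ = 0.4005/3.167 = 0.126.

ζ ≈ 0.126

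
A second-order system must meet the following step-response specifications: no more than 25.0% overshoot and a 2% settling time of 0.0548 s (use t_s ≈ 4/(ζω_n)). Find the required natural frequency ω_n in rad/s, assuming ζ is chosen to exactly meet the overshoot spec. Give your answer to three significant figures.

ζ = −ln(OS)/√(π² + (ln OS)²). With OS = 0.250, ln OS = −1.386 and ζ = 1.386/3.434 = 0.404.
Then ω_n = 4/(ζ t_s) = 4/(0.404 × 0.0548) = 181 rad/s.

ω_n ≈ 181 rad/s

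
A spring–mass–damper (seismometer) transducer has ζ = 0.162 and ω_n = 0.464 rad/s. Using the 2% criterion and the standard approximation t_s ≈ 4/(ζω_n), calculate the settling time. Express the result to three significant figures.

t_s ≈ 4/(ζω_n) = 4/(0.162 × 0.464) = 53.2 s.

t_s ≈ 53.2 s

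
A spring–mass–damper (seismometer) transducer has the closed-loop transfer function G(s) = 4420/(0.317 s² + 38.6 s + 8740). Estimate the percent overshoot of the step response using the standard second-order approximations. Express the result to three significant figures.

%OS ≈ 29.0%

Dividing through by 0.317: denominator becomes s² + 121.8 s + 27570.
So ω_n = √27570 = 166 rad/s and ζ = 121.8/(2·166) = 0.367.
Overshoot: exp(−π·0.367/√(1−0.367²)) = 0.290, i.e. 29.0%.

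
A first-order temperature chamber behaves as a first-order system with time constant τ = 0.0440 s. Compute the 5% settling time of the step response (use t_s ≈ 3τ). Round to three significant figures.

t_s ≈ 0.132 s

t_s ≈ 3τ = 0.132 s.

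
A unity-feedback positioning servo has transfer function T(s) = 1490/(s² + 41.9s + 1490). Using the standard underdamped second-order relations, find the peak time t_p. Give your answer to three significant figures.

ω_n = √1490 = 38.6 rad/s; ζ = 41.9/(2·38.6) = 0.543.
ω_d = ω_n√(1−ζ²) = 32.4 rad/s. Then t_p = π/ω_d = 0.0969 s.

t_p ≈ 0.0969 s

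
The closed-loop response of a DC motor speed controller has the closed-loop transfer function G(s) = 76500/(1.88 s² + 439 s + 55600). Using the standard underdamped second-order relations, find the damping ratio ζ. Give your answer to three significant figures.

ζ ≈ 0.679

Dividing through by 1.88: denominator becomes s² + 233.5 s + 29570.
So ω_n = √29570 = 172 rad/s and ζ = 233.5/(2·172) = 0.679.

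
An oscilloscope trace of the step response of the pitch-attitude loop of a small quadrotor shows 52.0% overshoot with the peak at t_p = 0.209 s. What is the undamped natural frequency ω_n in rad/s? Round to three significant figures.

ω_n ≈ 15.4 rad/s

From the overshoot, ζ = −ln(OS)/√(π²+ln²(OS)) = 0.204.
From t_p = π/ω_d, ω_d = π/0.209 = 15.0 rad/s, so ω_n = ω_d/√(1−ζ²) = 15.4 rad/s.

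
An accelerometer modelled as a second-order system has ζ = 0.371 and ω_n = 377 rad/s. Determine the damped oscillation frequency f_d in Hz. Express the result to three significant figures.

ω_d = ω_n√(1−ζ²) = 377·√0.862 = 350 rad/s.
f_d = ω_d/(2π) = 55.7 Hz.

f_d ≈ 55.7 Hz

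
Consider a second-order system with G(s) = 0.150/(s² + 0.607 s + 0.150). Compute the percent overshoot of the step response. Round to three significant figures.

%OS ≈ 1.90%

Comparing the denominator to s² + 2ζω_n s + ω_n²: ω_n = √0.150 = 0.387 rad/s, and 2ζω_n = 0.607 so ζ = 0.607/(2·0.387) = 0.784.
Overshoot: exp(−π·0.784/√(1−0.784²)) = 0.0190, i.e. 1.90%.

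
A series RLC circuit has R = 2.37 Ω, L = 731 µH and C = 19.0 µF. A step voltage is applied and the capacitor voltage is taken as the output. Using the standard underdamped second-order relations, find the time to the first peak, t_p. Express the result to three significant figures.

For a series RLC circuit (capacitor voltage as output), ω_n = 1/√(LC) = 1/√(731 µH · 19.0 µF) = 8490 rad/s.
ζ = (R/2)·√(C/L) = (2.37/2)·√(19.0 µF/731 µH) = 0.191.
The damped frequency ω_d = ω_n√(1−ζ²) = 8330 rad/s. t_p = π/ω_d = 0.000377 s.

t_p ≈ 0.000377 s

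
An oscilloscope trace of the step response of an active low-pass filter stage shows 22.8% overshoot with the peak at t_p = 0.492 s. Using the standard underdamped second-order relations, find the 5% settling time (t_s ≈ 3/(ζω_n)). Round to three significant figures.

t_s ≈ 0.998 s

ζ from %OS: ζ = |ln 0.228|/√(π²+ln²0.228) = 0.426.
From t_p = π/ω_d, ω_d = π/0.492 = 6.39 rad/s, so ω_n = ω_d/√(1−ζ²) = 7.06 rad/s.
t_s ≈ 3/(ζω_n) = 3/(0.426·7.06) = 0.998 s.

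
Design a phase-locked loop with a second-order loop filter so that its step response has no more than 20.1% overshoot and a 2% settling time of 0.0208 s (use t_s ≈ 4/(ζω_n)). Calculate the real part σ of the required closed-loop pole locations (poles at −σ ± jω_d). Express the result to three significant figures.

The settling-time spec alone fixes σ = ζω_n = 4/t_s = 4/0.0208 = 192.
(Overshoot then fixes ζ = 0.455 and hence ω_d = σ·√(1−ζ²)/ζ = 377 rad/s.)

σ ≈ 192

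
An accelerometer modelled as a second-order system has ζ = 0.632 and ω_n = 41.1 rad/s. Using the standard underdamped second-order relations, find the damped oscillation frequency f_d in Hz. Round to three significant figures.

f_d ≈ 5.07 Hz

ω_d = ω_n√(1−ζ²) = 41.1·√0.601 = 31.9 rad/s.
f_d = ω_d/(2π) = 5.07 Hz.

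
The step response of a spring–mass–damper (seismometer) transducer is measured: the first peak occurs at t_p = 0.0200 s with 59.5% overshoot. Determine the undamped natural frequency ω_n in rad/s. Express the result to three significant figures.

From the overshoot, ζ = −ln(OS)/√(π²+ln²(OS)) = 0.163.
From t_p = π/ω_d, ω_d = π/0.0200 = 157 rad/s, so ω_n = ω_d/√(1−ζ²) = 159 rad/s.

ω_n ≈ 159 rad/s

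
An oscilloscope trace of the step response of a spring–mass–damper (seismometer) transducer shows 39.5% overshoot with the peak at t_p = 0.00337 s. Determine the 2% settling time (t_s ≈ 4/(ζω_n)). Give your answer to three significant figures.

t_s ≈ 0.0145 s

From the overshoot, ζ = −ln(OS)/√(π²+ln²(OS)) = 0.284.
t_p = π/ω_d ⇒ ω_d = 932 rad/s; then ω_n = ω_d/√(1−ζ²) = 972 rad/s.
t_s ≈ 4/(ζω_n) = 4/(0.284·972) = 0.0145 s.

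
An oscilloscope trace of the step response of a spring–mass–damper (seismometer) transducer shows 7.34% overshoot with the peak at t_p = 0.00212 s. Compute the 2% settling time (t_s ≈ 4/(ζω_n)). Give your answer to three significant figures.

From the overshoot, ζ = −ln(OS)/√(π²+ln²(OS)) = 0.639.
t_p = π/ω_d ⇒ ω_d = 1480 rad/s; then ω_n = ω_d/√(1−ζ²) = 1930 rad/s.
t_s ≈ 4/(ζω_n) = 4/(0.639·1930) = 0.00325 s.

t_s ≈ 0.00325 s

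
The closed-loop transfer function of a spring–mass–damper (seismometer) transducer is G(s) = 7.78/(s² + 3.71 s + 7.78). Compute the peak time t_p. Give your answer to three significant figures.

Matching coefficients with s² + 2ζω_n s + ω_n² gives ω_n² = 7.78 ⇒ ω_n = 2.79 rad/s, and ζ = 3.71/(2ω_n) = 0.665.
The damped frequency ω_d = ω_n√(1−ζ²) = 2.08 rad/s. Then t_p = π/ω_d = 1.51 s.

t_p ≈ 1.51 s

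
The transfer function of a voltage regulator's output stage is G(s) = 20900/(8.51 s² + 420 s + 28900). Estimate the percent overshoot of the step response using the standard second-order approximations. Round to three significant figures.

Dividing through by 8.51: denominator becomes s² + 49.35 s + 3396.
So ω_n = √3396 = 58.3 rad/s and ζ = 49.35/(2·58.3) = 0.423.
%OS = 100·exp(−πζ/√(1−ζ²)) = 23.0%.

%OS ≈ 23.0%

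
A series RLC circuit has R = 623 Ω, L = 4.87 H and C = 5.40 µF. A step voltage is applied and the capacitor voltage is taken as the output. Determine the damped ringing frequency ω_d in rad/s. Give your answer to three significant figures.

ω_d ≈ 184 rad/s

For a series RLC circuit (capacitor voltage as output), ω_n = 1/√(LC) = 1/√(4.87 H · 5.40 µF) = 195 rad/s.
ζ = (R/2)·√(C/L) = (623/2)·√(5.40 µF/4.87 H) = 0.328.
The damped frequency ω_d = ω_n√(1−ζ²) = 184 rad/s.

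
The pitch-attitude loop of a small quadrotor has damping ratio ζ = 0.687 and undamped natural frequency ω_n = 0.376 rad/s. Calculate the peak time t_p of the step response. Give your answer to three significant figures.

The damped frequency is ω_d = ω_n√(1−ζ²) = 0.376·√(1−0.472) = 0.273 rad/s.
Peak time t_p = π/ω_d = π/0.273 = 11.5 s.

t_p ≈ 11.5 s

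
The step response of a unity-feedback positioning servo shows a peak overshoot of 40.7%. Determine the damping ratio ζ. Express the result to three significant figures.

ζ ≈ 0.275

ζ = −ln(OS)/√(π² + (ln OS)²). With OS = 0.407, ln OS = −0.8989 and ζ = 0.8989/3.268 = 0.275.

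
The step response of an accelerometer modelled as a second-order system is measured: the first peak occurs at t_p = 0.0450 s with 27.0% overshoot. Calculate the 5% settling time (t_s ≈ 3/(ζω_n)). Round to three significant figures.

t_s ≈ 0.103 s

The overshoot fixes ζ = −ln(OS)/√(π²+ln²(OS)) = 0.385.
t_p = π/ω_d ⇒ ω_d = 69.8 rad/s; then ω_n = ω_d/√(1−ζ²) = 75.6 rad/s.
t_s ≈ 3/(ζω_n) = 3/(0.385·75.6) = 0.103 s.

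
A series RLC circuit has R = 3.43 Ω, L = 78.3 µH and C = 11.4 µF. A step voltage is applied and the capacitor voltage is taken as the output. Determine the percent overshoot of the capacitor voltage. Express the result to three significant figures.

For a series RLC circuit (capacitor voltage as output), ω_n = 1/√(LC) = 1/√(78.3 µH · 11.4 µF) = 33500 rad/s.
ζ = (R/2)·√(C/L) = (3.43/2)·√(11.4 µF/78.3 µH) = 0.654.
Overshoot: exp(−π·0.654/√(1−0.654²)) = 0.0660, i.e. 6.60%.

%OS ≈ 6.60%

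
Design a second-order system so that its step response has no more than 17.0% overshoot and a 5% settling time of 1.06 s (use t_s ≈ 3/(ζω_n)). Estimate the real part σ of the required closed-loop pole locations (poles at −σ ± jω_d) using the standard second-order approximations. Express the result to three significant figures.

The settling-time spec alone fixes σ = ζω_n = 3/t_s = 3/1.06 = 2.83.
(Overshoot then fixes ζ = 0.491 and hence ω_d = σ·√(1−ζ²)/ζ = 5.02 rad/s.)

σ ≈ 2.83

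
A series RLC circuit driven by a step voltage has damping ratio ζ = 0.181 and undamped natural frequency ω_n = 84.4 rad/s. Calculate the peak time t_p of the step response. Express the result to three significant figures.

The damped frequency is ω_d = ω_n√(1−ζ²) = 84.4·√(1−0.0328) = 83.0 rad/s.
Peak time t_p = π/ω_d = π/83.0 = 0.0378 s.

t_p ≈ 0.0378 s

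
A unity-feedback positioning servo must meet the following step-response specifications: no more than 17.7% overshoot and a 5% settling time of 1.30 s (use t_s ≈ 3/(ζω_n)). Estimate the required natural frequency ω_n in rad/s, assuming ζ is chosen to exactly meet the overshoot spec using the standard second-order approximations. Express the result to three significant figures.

From %OS = 100·exp(−πζ/√(1−ζ²)), invert to get ζ = −ln(OS)/√(π² + ln²(OS)) with OS = 0.177.
−ln 0.177 = 1.732, so ζ = 1.732/√(π² + 2.998) = 0.483.
Then ω_n = 3/(ζ t_s) = 3/(0.483 × 1.30) = 4.78 rad/s.

ω_n ≈ 4.78 rad/s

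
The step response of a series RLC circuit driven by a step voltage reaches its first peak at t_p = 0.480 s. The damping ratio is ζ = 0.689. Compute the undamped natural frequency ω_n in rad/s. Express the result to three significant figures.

ω_n ≈ 9.03 rad/s

Peak time t_p = π/ω_d, so ω_d = π/t_p = π/0.480 = 6.54 rad/s.
ω_n = ω_d/√(1−ζ²) = 6.54/√0.525 = 9.03 rad/s.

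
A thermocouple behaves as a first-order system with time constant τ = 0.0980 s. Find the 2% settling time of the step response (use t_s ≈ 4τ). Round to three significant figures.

t_s ≈ 4τ = 0.392 s.

t_s ≈ 0.392 s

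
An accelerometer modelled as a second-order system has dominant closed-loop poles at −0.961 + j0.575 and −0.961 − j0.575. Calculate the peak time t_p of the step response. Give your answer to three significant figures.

t_p = π/ω_d with ω_d = 0.575 (the imaginary part), so t_p = 5.46 s.

t_p ≈ 5.46 s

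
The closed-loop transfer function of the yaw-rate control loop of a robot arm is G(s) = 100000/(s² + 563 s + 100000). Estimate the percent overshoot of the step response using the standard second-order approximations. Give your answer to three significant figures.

ω_n = √100000 = 316 rad/s; ζ = 563/(2·316) = 0.890.
Overshoot: exp(−π·0.890/√(1−0.890²)) = 0.00216, i.e. 0.216%.

%OS ≈ 0.216%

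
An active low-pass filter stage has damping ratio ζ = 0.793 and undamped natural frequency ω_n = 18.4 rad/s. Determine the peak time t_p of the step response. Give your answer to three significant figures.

t_p ≈ 0.280 s

The damped frequency is ω_d = ω_n√(1−ζ²) = 18.4·√(1−0.629) = 11.2 rad/s.
Peak time t_p = π/ω_d = π/11.2 = 0.280 s.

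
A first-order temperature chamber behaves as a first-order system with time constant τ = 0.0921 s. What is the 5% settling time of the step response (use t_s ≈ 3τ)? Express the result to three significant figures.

t_s ≈ 3τ = 0.276 s.

t_s ≈ 0.276 s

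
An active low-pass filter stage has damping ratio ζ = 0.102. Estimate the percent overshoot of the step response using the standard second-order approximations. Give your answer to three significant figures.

%OS ≈ 72.5%

For an underdamped second-order system, %OS = 100·exp(−πζ/√(1−ζ²)).
πζ/√(1−ζ²) = π·0.102/√(1−0.0104) = 0.3221, so %OS = 100·e^(−0.3221) = 72.5%.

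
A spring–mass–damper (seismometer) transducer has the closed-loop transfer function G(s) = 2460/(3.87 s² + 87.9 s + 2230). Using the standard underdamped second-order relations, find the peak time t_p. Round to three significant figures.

Dividing through by 3.87: denominator becomes s² + 22.71 s + 576.2.
So ω_n = √576.2 = 24.0 rad/s and ζ = 22.71/(2·24.0) = 0.473.
ω_d = ω_n√(1−ζ²) = 21.1 rad/s. t_p = π/ω_d = 0.149 s.

t_p ≈ 0.149 s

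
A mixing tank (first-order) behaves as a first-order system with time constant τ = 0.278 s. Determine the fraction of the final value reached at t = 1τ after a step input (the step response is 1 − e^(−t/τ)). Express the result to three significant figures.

y(t)/y_∞ = 1 − e^(−t/τ) = 1 − e^(−1) = 1 − e^(−1.00) = 0.632.

y/y_∞ ≈ 0.632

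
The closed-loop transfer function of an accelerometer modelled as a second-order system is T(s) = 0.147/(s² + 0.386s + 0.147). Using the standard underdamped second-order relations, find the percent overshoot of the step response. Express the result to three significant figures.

Comparing the denominator to s² + 2ζω_n s + ω_n²: ω_n = √0.147 = 0.383 rad/s, and 2ζω_n = 0.386 so ζ = 0.386/(2·0.383) = 0.503.
%OS = 100 e^{−πζ/√(1−ζ²)} with ζ = 0.503 gives 16.0%.

%OS ≈ 16.0%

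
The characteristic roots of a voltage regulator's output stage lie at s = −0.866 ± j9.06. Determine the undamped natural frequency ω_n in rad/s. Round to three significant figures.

With σ = 0.866, ω_d = 9.06: ω_n = √(σ²+ω_d²) = 9.10 rad/s, ζ = σ/ω_n = 0.0952.

ω_n ≈ 9.10 rad/s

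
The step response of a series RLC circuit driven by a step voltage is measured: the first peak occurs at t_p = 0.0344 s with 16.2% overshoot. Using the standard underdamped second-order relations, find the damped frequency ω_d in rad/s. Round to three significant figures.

ω_d ≈ 91.3 rad/s

t_p = π/ω_d, so ω_d = π/0.0344 = 91.3 rad/s.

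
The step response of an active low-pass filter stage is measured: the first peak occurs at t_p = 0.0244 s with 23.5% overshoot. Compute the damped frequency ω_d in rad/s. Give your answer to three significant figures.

ω_d ≈ 129 rad/s

t_p = π/ω_d, so ω_d = π/0.0244 = 129 rad/s.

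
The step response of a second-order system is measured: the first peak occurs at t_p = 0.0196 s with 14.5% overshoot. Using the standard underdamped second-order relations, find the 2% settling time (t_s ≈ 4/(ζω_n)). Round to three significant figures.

ζ from %OS: ζ = |ln 0.145|/√(π²+ln²0.145) = 0.524.
From t_p = π/ω_d, ω_d = π/0.0196 = 160 rad/s, so ω_n = ω_d/√(1−ζ²) = 188 rad/s.
t_s ≈ 4/(ζω_n) = 4/(0.524·188) = 0.0406 s.

t_s ≈ 0.0406 s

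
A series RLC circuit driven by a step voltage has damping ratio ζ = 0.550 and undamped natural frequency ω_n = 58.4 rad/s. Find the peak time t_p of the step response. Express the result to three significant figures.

The damped frequency is ω_d = ω_n√(1−ζ²) = 58.4·√(1−0.303) = 48.8 rad/s.
Peak time t_p = π/ω_d = π/48.8 = 0.0644 s.

t_p ≈ 0.0644 s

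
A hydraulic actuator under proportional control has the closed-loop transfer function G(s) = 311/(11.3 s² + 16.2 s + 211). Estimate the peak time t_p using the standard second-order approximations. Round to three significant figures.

Dividing through by 11.3: denominator becomes s² + 1.434 s + 18.67.
So ω_n = √18.67 = 4.32 rad/s and ζ = 1.434/(2·4.32) = 0.166.
The damped frequency ω_d = ω_n√(1−ζ²) = 4.26 rad/s. t_p = π/ω_d = 0.737 s.

t_p ≈ 0.737 s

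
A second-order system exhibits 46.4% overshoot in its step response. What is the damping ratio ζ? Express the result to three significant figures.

ζ = −ln(OS)/√(π² + (ln OS)²). With OS = 0.464, ln OS = −0.7679 and ζ = 0.7679/3.234 = 0.237.

ζ ≈ 0.237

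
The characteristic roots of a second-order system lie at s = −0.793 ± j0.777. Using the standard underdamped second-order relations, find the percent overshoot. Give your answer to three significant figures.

%OS ≈ 4.05%

|pole| = ω_n = √(0.793² + 0.777²) = 1.11 rad/s; ζ = cos θ = σ/ω_n = 0.714.
%OS = 100 e^{−πζ/√(1−ζ²)} with ζ = 0.714 gives 4.05%.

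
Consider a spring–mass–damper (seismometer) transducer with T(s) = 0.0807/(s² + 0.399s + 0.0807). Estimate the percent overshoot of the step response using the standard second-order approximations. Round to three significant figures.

Matching coefficients with s² + 2ζω_n s + ω_n² gives ω_n² = 0.0807 ⇒ ω_n = 0.284 rad/s, and ζ = 0.399/(2ω_n) = 0.702.
Overshoot: exp(−π·0.702/√(1−0.702²)) = 0.0451, i.e. 4.51%.

%OS ≈ 4.51%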